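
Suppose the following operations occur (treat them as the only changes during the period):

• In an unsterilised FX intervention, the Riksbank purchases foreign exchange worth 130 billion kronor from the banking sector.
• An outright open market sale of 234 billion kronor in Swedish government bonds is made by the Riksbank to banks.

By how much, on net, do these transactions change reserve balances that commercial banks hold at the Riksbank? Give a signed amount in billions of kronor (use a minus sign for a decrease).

FX purchase 130 billion kronor: the Riksbank pays by crediting reserve accounts → +130B.
OMO sale (to banks) 234 billion kronor: the buying banks pay out of their reserve balances → −234B.
Net: 130 − 234 = -104 billion.

-104 billion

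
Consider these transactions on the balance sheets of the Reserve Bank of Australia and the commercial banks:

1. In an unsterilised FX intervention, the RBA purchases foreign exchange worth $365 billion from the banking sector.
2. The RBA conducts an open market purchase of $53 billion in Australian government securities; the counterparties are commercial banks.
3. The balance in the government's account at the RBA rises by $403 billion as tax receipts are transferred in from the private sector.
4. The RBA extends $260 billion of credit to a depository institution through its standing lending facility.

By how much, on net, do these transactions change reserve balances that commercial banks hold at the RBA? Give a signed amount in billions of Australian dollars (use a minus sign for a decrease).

+$275 billion

FX purchase $365 billion: the RBA pays by crediting reserve accounts → +$365B.
OMO purchase (from banks) $53 billion: the RBA pays by crediting reserve accounts → +$53B.
Government account inflow $403 billion: funds move from bank reserves into the government account → −$403B.
Discount-window loan $260 billion: the loan is credited to the bank's reserve account → +$260B.
Net: 365 + 53 − 403 + 260 = +$275 billion.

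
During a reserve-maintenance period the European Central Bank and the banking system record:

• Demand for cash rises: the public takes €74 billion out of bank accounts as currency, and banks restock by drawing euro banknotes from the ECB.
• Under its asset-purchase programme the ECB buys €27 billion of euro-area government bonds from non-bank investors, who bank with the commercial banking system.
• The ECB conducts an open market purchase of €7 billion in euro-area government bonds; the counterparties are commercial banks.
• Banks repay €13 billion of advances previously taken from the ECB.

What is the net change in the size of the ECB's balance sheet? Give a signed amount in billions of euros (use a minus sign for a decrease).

+€21 billion

ECB balance sheet:
  Assets:      Securities +€34B, Loans to banks −€13B
  Liabilities: Bank reserves −€53B, Currency in circulation +€74B
Change in total ECB assets = +€21 billion.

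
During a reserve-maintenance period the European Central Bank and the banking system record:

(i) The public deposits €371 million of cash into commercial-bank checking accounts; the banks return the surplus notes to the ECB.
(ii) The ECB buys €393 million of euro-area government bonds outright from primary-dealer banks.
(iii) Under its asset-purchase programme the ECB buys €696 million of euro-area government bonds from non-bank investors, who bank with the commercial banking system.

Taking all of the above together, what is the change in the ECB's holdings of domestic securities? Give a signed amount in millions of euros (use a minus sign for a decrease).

+€1089 million

ECB balance sheet:
  Assets:      Securities +€1089M
  Liabilities: Bank reserves +€1460M, Currency in circulation −€371M
So the change in the ECB's holdings of domestic securities is +€1089 million.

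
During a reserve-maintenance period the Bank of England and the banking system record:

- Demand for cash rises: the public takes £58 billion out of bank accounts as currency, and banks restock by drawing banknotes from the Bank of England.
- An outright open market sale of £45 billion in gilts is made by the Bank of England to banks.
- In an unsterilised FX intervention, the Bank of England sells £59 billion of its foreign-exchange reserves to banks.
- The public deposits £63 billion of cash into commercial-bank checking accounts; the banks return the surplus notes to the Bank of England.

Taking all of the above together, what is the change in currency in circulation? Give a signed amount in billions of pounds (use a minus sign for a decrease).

-£5 billion

Currency withdrawal £58 billion: notes leave the central bank → +£58B.
OMO sale (to banks) £45 billion: no currency enters or leaves circulation → 0.
FX sale £59 billion: no currency enters or leaves circulation → 0.
Currency deposit £63 billion: notes return to the central bank → −£63B.
Net: 58 + 0 + 0 − 63 = -£5 billion.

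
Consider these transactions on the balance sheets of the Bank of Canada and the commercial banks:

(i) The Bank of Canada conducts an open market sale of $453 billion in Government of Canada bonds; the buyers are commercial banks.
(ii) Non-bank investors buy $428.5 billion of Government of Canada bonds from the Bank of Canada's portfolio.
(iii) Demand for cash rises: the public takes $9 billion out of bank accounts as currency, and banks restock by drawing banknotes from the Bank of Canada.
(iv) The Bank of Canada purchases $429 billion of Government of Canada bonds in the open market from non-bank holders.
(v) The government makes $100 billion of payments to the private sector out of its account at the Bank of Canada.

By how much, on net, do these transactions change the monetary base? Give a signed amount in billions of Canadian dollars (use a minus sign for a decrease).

-$352.5 billion

OMO sale (to banks) $453 billion: Bank of Canada balance sheet contracts → −$453B.
Asset sale (to non-banks) $428.5 billion: Bank of Canada balance sheet contracts → −$428.5B.
Currency withdrawal $9 billion: just a shift between currency and reserves — both are base money → 0.
Asset purchase (from non-banks) $429 billion: Bank of Canada balance sheet expands → +$429B.
Government spending $100 billion: a non-base liability converts back to reserves → +$100B.
Net: −453 − 428.5 + 0 + 429 + 100 = -$352.5 billion.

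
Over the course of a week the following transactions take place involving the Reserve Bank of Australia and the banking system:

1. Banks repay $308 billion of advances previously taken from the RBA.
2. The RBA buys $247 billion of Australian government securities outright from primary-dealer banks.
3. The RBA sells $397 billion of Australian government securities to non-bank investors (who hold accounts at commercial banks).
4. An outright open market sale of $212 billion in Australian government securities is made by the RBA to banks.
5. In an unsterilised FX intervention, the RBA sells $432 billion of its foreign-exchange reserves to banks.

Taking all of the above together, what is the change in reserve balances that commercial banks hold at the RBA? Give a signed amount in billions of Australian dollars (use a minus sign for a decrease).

-$1102 billion

RBA balance sheet:
  Assets:      Securities −$362B, Loans to banks −$308B, Foreign assets −$432B
  Liabilities: Bank reserves −$1102B
So the change in reserve balances that commercial banks hold at the RBA is -$1102 billion.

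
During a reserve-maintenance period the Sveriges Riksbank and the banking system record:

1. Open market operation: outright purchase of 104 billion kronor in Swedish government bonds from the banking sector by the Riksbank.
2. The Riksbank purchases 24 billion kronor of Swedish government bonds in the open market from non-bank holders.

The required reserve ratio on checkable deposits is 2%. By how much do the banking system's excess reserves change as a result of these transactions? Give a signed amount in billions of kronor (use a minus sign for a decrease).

OMO purchase (from banks) 104 billion kronor: reserves +104B, deposits 0.
Asset purchase (from non-banks) 24 billion kronor: reserves +24B, deposits +24B.
Totals: Δreserves = +128B, Δdeposits = +24B.
Δrequired reserves = 2% × +24B = +0.48B.
Δexcess reserves = Δreserves − Δrequired = +128B − (+0.48B) = +127.52 billion.

+127.52 billion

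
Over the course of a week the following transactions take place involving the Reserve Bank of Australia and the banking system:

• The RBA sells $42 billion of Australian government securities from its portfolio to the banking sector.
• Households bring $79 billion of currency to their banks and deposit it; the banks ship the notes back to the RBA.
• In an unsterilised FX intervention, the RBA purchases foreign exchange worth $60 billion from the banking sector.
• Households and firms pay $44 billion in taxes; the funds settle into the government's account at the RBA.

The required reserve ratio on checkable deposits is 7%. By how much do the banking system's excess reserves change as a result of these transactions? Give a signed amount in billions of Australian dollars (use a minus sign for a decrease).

OMO sale (to banks) $42 billion: reserves −$42B, deposits 0.
Currency deposit $79 billion: reserves +$79B, deposits +$79B.
FX purchase $60 billion: reserves +$60B, deposits 0.
Government account inflow $44 billion: reserves −$44B, deposits −$44B.
Totals: Δreserves = +$53B, Δdeposits = +$35B.
Δrequired reserves = 7% × +$35B = +$2.45B.
Δexcess reserves = Δreserves − Δrequired = +$53B − (+$2.45B) = +$50.55 billion.

+$50.55 billion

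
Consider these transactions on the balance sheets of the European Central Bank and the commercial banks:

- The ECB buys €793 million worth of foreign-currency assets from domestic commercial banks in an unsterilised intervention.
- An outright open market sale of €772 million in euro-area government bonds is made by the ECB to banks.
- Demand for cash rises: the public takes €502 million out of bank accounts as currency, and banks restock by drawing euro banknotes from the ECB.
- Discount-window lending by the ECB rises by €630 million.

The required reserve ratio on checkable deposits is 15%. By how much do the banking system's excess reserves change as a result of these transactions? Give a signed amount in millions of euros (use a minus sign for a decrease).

+€224.3 million

FX purchase €793 million: reserves +€793M, deposits 0.
OMO sale (to banks) €772 million: reserves −€772M, deposits 0.
Currency withdrawal €502 million: reserves −€502M, deposits −€502M.
Discount-window loan €630 million: reserves +€630M, deposits 0.
Totals: Δreserves = +€149M, Δdeposits = −€502M.
Δrequired reserves = 15% × −€502M = −€75.3M.
Δexcess reserves = Δreserves − Δrequired = +€149M − (−€75.3M) = +€224.3 million.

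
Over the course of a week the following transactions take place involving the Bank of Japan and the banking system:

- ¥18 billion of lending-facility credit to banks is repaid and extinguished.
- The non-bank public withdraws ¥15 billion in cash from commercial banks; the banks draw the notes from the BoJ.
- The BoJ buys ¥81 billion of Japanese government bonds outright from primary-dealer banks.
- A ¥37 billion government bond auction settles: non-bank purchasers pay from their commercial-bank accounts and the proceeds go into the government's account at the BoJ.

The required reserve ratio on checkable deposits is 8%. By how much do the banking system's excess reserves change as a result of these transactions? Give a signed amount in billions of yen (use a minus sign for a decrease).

Discount-window repayment ¥18 billion: reserves −¥18B, deposits 0.
Currency withdrawal ¥15 billion: reserves −¥15B, deposits −¥15B.
OMO purchase (from banks) ¥81 billion: reserves +¥81B, deposits 0.
Government account inflow ¥37 billion: reserves −¥37B, deposits −¥37B.
Totals: Δreserves = +¥11B, Δdeposits = −¥52B.
Δrequired reserves = 8% × −¥52B = −¥4.16B.
Δexcess reserves = Δreserves − Δrequired = +¥11B − (−¥4.16B) = +¥15.16 billion.

+¥15.16 billion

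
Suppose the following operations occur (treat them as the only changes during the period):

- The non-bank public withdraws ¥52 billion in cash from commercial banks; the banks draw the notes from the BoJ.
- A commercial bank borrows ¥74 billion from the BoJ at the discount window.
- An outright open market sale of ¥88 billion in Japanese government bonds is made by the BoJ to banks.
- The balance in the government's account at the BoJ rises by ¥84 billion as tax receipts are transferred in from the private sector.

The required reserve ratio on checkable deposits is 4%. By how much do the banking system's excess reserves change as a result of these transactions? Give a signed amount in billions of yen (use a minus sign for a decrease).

Currency withdrawal ¥52 billion: reserves −¥52B, deposits −¥52B.
Discount-window loan ¥74 billion: reserves +¥74B, deposits 0.
OMO sale (to banks) ¥88 billion: reserves −¥88B, deposits 0.
Government account inflow ¥84 billion: reserves −¥84B, deposits −¥84B.
Totals: Δreserves = −¥150B, Δdeposits = −¥136B.
Δrequired reserves = 4% × −¥136B = −¥5.44B.
Δexcess reserves = Δreserves − Δrequired = −¥150B − (−¥5.44B) = -¥144.56 billion.

-¥144.56 billion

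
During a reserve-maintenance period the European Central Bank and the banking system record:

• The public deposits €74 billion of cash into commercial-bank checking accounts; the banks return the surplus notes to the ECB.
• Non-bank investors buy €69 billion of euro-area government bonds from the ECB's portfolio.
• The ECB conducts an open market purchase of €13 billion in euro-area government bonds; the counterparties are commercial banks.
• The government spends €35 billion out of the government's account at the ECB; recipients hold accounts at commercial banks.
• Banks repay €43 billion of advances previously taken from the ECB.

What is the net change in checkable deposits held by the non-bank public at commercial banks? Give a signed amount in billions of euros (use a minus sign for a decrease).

+€40 billion

Currency deposit €74 billion: non-bank counterparties' bank balances rise → +€74B.
Asset sale (to non-banks) €69 billion: non-bank counterparties' bank balances fall → −€69B.
OMO purchase (from banks) €13 billion: the counterparty is a bank, so public deposits are unchanged → 0.
Government spending €35 billion: non-bank counterparties' bank balances rise → +€35B.
Discount-window repayment €43 billion: the counterparty is a bank, so public deposits are unchanged → 0.
Net: 74 − 69 + 0 + 35 + 0 = +€40 billion.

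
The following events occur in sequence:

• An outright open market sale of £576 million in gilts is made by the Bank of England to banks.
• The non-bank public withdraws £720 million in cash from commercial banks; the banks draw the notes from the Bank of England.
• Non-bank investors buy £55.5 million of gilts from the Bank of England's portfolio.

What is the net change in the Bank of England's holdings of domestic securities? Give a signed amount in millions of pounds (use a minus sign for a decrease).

Bank of England balance sheet:
  Assets:      Securities −£631.5M
  Liabilities: Bank reserves −£1351.5M, Currency in circulation +£720M
So the change in the Bank of England's holdings of domestic securities is -£631.5 million.

-£631.5 million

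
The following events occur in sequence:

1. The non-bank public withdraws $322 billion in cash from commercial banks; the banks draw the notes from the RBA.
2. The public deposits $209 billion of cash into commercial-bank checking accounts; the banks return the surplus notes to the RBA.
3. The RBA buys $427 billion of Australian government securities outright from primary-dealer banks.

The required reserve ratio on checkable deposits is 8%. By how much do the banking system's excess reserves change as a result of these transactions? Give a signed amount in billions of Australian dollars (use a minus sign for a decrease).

Currency withdrawal $322 billion: reserves −$322B, deposits −$322B.
Currency deposit $209 billion: reserves +$209B, deposits +$209B.
OMO purchase (from banks) $427 billion: reserves +$427B, deposits 0.
Totals: Δreserves = +$314B, Δdeposits = −$113B.
Δrequired reserves = 8% × −$113B = −$9.04B.
Δexcess reserves = Δreserves − Δrequired = +$314B − (−$9.04B) = +$323.04 billion.

+$323.04 billion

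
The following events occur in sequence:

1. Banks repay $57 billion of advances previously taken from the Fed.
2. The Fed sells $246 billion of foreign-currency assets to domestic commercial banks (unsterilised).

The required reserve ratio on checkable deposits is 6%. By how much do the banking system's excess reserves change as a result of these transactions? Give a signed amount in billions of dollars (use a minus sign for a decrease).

Discount-window repayment $57 billion: reserves −$57B, deposits 0.
FX sale $246 billion: reserves −$246B, deposits 0.
Totals: Δreserves = −$303B, Δdeposits = 0.
Δrequired reserves = 6% × 0 = 0.
Δexcess reserves = Δreserves − Δrequired = −$303B − (0) = -$303 billion.

-$303 billion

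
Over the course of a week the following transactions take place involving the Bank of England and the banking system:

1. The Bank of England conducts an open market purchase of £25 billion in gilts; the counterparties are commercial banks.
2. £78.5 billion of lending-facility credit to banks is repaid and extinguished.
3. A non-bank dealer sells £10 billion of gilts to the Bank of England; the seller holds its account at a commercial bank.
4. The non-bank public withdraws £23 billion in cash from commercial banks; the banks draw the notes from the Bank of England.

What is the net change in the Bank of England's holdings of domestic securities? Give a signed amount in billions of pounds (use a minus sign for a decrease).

OMO purchase (from banks) £25 billion: securities added to the Bank of England's portfolio → +£25B.
Discount-window repayment £78.5 billion: the Bank of England's securities portfolio is untouched → 0.
Asset purchase (from non-banks) £10 billion: securities added to the Bank of England's portfolio → +£10B.
Currency withdrawal £23 billion: the Bank of England's securities portfolio is untouched → 0.
Net: 25 + 0 + 10 + 0 = +£35 billion.

+£35 billion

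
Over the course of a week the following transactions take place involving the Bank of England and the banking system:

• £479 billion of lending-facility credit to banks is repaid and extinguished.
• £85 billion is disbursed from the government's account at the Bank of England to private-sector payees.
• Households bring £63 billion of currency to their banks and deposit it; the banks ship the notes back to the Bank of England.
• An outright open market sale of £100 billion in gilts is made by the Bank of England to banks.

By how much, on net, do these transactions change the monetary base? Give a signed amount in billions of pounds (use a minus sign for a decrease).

Bank of England balance sheet:
  Assets:      Securities −£100B, Loans to banks −£479B
  Liabilities: Bank reserves −£431B, Currency in circulation −£63B, Government deposits −£85B
Commercial banking system:
  Assets:      Reserves at CB −£431B, Securities +£100B
  Liabilities: Checkable deposits +£148B, Borrowings from CB −£479B
Monetary base = currency + reserves: −£63B + (−£431B) = -£494 billion.

-£494 billion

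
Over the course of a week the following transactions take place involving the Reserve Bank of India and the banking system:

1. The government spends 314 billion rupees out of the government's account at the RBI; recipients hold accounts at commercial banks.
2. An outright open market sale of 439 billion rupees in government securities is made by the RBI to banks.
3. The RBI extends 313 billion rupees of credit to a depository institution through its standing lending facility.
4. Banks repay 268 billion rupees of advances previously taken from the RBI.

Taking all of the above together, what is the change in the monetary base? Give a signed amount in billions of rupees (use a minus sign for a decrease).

RBI balance sheet:
  Assets:      Securities −439B, Loans to banks +45B
  Liabilities: Bank reserves −80B, Government deposits −314B
Monetary base = currency + reserves: 0 + (−80B) = -80 billion.

-80 billion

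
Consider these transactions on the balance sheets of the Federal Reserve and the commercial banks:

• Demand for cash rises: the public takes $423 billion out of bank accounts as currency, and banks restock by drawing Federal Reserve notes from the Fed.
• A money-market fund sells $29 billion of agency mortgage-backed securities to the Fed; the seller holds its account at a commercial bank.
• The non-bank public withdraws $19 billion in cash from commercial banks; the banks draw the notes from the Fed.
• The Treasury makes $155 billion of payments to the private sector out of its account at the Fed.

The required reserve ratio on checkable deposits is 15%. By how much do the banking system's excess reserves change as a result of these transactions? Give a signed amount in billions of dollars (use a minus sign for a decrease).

-$219.3 billion

Currency withdrawal $423 billion: reserves −$423B, deposits −$423B.
Asset purchase (from non-banks) $29 billion: reserves +$29B, deposits +$29B.
Currency withdrawal $19 billion: reserves −$19B, deposits −$19B.
Government spending $155 billion: reserves +$155B, deposits +$155B.
Totals: Δreserves = −$258B, Δdeposits = −$258B.
Δrequired reserves = 15% × −$258B = −$38.7B.
Δexcess reserves = Δreserves − Δrequired = −$258B − (−$38.7B) = -$219.3 billion.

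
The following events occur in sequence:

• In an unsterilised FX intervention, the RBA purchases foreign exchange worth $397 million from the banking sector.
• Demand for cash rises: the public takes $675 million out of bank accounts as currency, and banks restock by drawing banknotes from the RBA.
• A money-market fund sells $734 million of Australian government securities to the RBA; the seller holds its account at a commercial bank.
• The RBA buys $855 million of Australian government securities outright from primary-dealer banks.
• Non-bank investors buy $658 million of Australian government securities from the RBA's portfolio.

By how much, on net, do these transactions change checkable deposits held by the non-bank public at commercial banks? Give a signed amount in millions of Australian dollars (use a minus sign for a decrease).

FX purchase $397 million: the counterparty is a bank, so public deposits are unchanged → 0.
Currency withdrawal $675 million: non-bank counterparties' bank balances fall → −$675M.
Asset purchase (from non-banks) $734 million: non-bank counterparties' bank balances rise → +$734M.
OMO purchase (from banks) $855 million: the counterparty is a bank, so public deposits are unchanged → 0.
Asset sale (to non-banks) $658 million: non-bank counterparties' bank balances fall → −$658M.
Net: 0 − 675 + 734 + 0 − 658 = -$599 million.

-$599 million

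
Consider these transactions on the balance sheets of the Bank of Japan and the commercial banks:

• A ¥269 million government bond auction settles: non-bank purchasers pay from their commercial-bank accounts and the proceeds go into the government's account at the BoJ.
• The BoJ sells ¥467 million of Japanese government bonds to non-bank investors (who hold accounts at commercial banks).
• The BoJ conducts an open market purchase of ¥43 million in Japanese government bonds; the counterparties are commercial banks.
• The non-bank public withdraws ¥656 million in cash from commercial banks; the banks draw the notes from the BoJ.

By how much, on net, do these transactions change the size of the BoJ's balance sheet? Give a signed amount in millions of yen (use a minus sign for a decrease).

BoJ balance sheet:
  Assets:      Securities −¥424M
  Liabilities: Bank reserves −¥1349M, Currency in circulation +¥656M, Government deposits +¥269M
Change in total BoJ assets = -¥424 million.

-¥424 million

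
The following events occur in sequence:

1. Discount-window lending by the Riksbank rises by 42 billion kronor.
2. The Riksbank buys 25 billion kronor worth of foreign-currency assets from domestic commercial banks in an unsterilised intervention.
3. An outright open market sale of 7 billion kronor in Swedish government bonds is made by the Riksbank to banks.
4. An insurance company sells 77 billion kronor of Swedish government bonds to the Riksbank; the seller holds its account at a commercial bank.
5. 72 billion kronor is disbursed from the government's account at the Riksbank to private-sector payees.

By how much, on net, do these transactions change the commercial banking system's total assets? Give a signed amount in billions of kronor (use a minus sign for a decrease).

+191 billion

Discount-window loan 42 billion kronor: bank balance sheets expand → +42B.
FX purchase 25 billion kronor: just an asset swap on bank balance sheets → 0.
OMO sale (to banks) 7 billion kronor: just an asset swap on bank balance sheets → 0.
Asset purchase (from non-banks) 77 billion kronor: bank balance sheets expand → +77B.
Government spending 72 billion kronor: bank balance sheets expand → +72B.
Net: 42 + 0 + 0 + 77 + 72 = +191 billion.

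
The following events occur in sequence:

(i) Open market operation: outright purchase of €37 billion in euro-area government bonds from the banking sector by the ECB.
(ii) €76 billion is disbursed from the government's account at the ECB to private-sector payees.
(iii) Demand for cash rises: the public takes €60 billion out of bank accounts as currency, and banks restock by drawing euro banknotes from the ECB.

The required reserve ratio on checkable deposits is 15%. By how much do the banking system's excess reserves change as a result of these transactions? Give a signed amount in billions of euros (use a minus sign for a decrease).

+€50.6 billion

OMO purchase (from banks) €37 billion: reserves +€37B, deposits 0.
Government spending €76 billion: reserves +€76B, deposits +€76B.
Currency withdrawal €60 billion: reserves −€60B, deposits −€60B.
Totals: Δreserves = +€53B, Δdeposits = +€16B.
Δrequired reserves = 15% × +€16B = +€2.4B.
Δexcess reserves = Δreserves − Δrequired = +€53B − (+€2.4B) = +€50.6 billion.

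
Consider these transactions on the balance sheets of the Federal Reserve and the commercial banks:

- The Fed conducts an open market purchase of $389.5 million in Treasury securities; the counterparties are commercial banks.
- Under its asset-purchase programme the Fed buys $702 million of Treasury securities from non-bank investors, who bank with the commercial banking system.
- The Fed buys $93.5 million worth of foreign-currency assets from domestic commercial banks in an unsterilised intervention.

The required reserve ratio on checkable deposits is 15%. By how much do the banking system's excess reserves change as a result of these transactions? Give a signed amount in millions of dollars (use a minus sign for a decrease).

OMO purchase (from banks) $389.5 million: reserves +$389.5M, deposits 0.
Asset purchase (from non-banks) $702 million: reserves +$702M, deposits +$702M.
FX purchase $93.5 million: reserves +$93.5M, deposits 0.
Totals: Δreserves = +$1185M, Δdeposits = +$702M.
Δrequired reserves = 15% × +$702M = +$105.3M.
Δexcess reserves = Δreserves − Δrequired = +$1185M − (+$105.3M) = +$1079.7 million.

+$1079.7 million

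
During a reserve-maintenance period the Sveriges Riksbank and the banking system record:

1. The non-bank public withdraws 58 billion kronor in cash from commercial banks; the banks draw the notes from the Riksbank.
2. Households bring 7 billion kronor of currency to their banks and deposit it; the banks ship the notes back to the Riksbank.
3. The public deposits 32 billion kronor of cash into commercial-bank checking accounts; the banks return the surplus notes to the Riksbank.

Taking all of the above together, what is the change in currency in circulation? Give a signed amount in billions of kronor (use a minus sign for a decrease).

Riksbank balance sheet:
  Assets:      no change
  Liabilities: Bank reserves −19B, Currency in circulation +19B
So the change in currency in circulation is +19 billion.

+19 billion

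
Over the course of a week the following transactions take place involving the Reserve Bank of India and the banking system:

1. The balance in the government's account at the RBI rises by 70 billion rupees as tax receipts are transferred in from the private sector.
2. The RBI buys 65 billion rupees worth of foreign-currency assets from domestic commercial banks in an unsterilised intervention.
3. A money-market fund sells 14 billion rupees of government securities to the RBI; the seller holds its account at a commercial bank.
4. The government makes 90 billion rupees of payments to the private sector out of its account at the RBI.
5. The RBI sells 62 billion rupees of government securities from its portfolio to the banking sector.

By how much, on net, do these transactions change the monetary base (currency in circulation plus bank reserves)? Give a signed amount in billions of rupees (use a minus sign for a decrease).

+37 billion

RBI balance sheet:
  Assets:      Securities −48B, Foreign assets +65B
  Liabilities: Bank reserves +37B, Government deposits −20B
Commercial banking system:
  Assets:      Reserves at CB +37B, Securities +62B, Foreign assets −65B
  Liabilities: Checkable deposits +34B
Monetary base = currency + reserves: 0 + (+37B) = +37 billion.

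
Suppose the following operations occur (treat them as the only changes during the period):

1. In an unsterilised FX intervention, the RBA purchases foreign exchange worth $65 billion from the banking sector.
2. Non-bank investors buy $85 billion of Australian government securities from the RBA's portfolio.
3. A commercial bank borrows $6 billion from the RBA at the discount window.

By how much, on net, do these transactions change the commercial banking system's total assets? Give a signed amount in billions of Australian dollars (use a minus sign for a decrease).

-$79 billion

FX purchase $65 billion: just an asset swap on bank balance sheets → 0.
Asset sale (to non-banks) $85 billion: bank balance sheets shrink → −$85B.
Discount-window loan $6 billion: bank balance sheets expand → +$6B.
Net: 0 − 85 + 6 = -$79 billion.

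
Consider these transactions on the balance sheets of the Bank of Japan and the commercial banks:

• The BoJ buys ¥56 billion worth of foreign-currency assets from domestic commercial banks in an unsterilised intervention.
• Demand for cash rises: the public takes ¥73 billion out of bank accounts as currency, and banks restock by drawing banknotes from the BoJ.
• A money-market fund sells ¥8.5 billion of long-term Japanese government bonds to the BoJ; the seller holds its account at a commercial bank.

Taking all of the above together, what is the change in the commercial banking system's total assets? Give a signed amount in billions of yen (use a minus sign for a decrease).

-¥64.5 billion

BoJ balance sheet:
  Assets:      Securities +¥8.5B, Foreign assets +¥56B
  Liabilities: Bank reserves −¥8.5B, Currency in circulation +¥73B
Commercial banking system:
  Assets:      Reserves at CB −¥8.5B, Foreign assets −¥56B
  Liabilities: Checkable deposits −¥64.5B
Change in total bank assets = -¥64.5 billion.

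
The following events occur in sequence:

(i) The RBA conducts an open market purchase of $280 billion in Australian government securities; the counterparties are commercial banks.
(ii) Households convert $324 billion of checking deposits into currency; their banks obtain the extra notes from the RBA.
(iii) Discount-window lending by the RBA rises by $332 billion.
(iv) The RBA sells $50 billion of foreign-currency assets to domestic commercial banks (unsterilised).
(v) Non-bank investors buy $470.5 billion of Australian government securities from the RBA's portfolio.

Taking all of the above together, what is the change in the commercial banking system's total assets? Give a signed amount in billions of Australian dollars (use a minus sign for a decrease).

-$462.5 billion

RBA balance sheet:
  Assets:      Securities −$190.5B, Loans to banks +$332B, Foreign assets −$50B
  Liabilities: Bank reserves −$232.5B, Currency in circulation +$324B
Commercial banking system:
  Assets:      Reserves at CB −$232.5B, Securities −$280B, Foreign assets +$50B
  Liabilities: Checkable deposits −$794.5B, Borrowings from CB +$332B
Change in total bank assets = -$462.5 billion.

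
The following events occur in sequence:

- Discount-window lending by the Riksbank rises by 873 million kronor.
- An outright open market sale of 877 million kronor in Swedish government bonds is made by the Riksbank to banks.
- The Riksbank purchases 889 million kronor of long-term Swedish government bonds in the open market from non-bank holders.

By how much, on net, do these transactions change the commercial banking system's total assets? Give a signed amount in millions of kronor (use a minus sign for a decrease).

Discount-window loan 873 million kronor: bank balance sheets expand → +873M.
OMO sale (to banks) 877 million kronor: just an asset swap on bank balance sheets → 0.
Asset purchase (from non-banks) 889 million kronor: bank balance sheets expand → +889M.
Net: 873 + 0 + 889 = +1762 million.

+1762 million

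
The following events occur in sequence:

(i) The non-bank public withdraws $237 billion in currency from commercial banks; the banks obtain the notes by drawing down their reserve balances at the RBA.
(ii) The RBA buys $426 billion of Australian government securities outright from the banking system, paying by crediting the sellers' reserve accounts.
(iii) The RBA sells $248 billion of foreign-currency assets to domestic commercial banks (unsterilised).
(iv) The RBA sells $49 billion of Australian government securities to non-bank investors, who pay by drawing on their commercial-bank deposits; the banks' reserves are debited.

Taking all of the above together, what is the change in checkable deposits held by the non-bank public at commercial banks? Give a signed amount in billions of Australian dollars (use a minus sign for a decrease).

Currency withdrawal $237 billion: non-bank counterparties' bank balances fall → −$237B.
OMO purchase (from banks) $426 billion: the counterparty is a bank, so public deposits are unchanged → 0.
FX sale $248 billion: the counterparty is a bank, so public deposits are unchanged → 0.
Asset sale (to non-banks) $49 billion: non-bank counterparties' bank balances fall → −$49B.
Net: −237 + 0 + 0 − 49 = -$286 billion.

-$286 billion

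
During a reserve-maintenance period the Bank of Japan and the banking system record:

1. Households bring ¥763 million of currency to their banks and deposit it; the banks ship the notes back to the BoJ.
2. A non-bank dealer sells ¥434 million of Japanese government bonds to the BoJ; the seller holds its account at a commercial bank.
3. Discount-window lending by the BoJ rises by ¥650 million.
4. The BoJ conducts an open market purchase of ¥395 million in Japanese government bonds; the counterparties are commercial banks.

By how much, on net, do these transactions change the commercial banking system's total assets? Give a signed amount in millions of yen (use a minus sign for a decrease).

BoJ balance sheet:
  Assets:      Securities +¥829M, Loans to banks +¥650M
  Liabilities: Bank reserves +¥2242M, Currency in circulation −¥763M
Commercial banking system:
  Assets:      Reserves at CB +¥2242M, Securities −¥395M
  Liabilities: Checkable deposits +¥1197M, Borrowings from CB +¥650M
Change in total bank assets = +¥1847 million.

+¥1847 million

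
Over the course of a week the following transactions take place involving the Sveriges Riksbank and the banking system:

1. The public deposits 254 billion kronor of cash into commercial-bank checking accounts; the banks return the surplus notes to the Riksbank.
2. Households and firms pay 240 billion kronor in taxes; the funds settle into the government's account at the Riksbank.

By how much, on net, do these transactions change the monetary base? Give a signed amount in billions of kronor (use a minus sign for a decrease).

Riksbank balance sheet:
  Assets:      no change
  Liabilities: Bank reserves +14B, Currency in circulation −254B, Government deposits +240B
Commercial banking system:
  Assets:      Reserves at CB +14B
  Liabilities: Checkable deposits +14B
Monetary base = currency + reserves: −254B + (+14B) = -240 billion.

-240 billion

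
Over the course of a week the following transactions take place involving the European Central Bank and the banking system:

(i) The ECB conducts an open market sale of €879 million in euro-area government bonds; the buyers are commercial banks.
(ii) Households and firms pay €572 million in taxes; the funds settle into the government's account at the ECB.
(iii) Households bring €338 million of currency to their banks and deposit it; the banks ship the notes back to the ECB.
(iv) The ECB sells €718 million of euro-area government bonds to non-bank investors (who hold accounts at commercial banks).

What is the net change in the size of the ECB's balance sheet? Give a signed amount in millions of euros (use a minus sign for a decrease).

OMO sale (to banks) €879 million: an ECB asset is shed → −€879M.
Government account inflow €572 million: only the composition of liabilities changes → 0.
Currency deposit €338 million: only the composition of liabilities changes → 0.
Asset sale (to non-banks) €718 million: an ECB asset is shed → −€718M.
Net: −879 + 0 + 0 − 718 = -€1597 million.

-€1597 million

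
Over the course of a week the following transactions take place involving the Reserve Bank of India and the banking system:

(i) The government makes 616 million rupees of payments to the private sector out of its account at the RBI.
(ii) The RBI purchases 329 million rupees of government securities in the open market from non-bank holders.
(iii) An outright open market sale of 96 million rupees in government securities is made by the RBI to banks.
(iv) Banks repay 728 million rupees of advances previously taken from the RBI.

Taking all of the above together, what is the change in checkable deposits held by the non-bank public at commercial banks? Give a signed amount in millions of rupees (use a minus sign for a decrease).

RBI balance sheet:
  Assets:      Securities +233M, Loans to banks −728M
  Liabilities: Bank reserves +121M, Government deposits −616M
Commercial banking system:
  Assets:      Reserves at CB +121M, Securities +96M
  Liabilities: Checkable deposits +945M, Borrowings from CB −728M
So the change in checkable deposits held by the non-bank public at commercial banks is +945 million.

+945 million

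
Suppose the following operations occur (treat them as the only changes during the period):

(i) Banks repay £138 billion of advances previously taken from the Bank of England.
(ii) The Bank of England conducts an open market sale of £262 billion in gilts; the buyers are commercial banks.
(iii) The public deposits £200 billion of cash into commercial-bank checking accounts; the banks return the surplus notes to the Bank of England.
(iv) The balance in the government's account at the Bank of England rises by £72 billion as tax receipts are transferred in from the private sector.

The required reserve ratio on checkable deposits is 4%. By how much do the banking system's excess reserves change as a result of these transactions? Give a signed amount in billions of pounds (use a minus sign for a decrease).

Discount-window repayment £138 billion: reserves −£138B, deposits 0.
OMO sale (to banks) £262 billion: reserves −£262B, deposits 0.
Currency deposit £200 billion: reserves +£200B, deposits +£200B.
Government account inflow £72 billion: reserves −£72B, deposits −£72B.
Totals: Δreserves = −£272B, Δdeposits = +£128B.
Δrequired reserves = 4% × +£128B = +£5.12B.
Δexcess reserves = Δreserves − Δrequired = −£272B − (+£5.12B) = -£277.12 billion.

-£277.12 billion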